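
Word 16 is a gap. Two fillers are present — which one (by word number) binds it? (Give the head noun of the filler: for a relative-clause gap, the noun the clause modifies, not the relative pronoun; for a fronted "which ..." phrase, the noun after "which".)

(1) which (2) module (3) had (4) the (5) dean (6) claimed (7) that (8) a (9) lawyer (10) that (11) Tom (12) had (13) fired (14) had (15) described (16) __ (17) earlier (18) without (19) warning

2

The marked gap is the direct object of "described".
Its filler is the fronted wh-phrase "which module", at word 2.
(The other dependency links word 9 to a gap after word 13.)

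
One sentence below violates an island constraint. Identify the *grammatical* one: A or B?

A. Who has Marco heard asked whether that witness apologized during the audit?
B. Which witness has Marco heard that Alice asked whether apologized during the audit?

In B, the wh-phrase is extracted from inside a wh-island (introduced by "whether"), which blocks movement.
In A, the extraction path crosses only that-complement boundaries, which are transparent.
So A is grammatical.

A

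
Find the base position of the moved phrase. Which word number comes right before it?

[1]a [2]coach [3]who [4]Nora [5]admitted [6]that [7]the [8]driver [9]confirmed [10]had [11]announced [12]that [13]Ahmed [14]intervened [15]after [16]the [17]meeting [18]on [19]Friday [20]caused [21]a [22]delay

9

The displaced element is "a coach" (word 2).
It is linked across 2 clause boundaries (that → Ø).
It functions as the subject of "announced", so the gap sits immediately after word 9 ("confirmed").
Base order: Nora admitted that the driver confirmed that a coach had announced that Ahmed intervened after the meeting on Friday.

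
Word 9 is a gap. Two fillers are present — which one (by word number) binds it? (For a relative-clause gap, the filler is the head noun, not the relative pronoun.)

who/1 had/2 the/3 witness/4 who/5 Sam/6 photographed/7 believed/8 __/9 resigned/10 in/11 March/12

The marked gap is the subject of "resigned".
Its filler is the fronted wh-phrase "who", at word 1.
(The other dependency links word 4 to a gap after word 7.)

1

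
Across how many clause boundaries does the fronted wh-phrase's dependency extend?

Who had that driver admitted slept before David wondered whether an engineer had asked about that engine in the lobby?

1

"who" is extracted from the subject of "slept".
Boundaries crossed, outermost first: [Ø] — 1 in total.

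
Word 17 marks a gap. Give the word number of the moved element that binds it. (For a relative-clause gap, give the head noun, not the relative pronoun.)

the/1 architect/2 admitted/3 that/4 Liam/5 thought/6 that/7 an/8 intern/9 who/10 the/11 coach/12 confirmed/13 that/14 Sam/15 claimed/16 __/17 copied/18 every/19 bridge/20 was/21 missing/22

The gap at 17 is the subject of "copied", inside a relative clause.
The relative pronoun is "who" (word 10); it is bound by the head noun immediately before it.
Its filler is the head noun "intern", at word 9.

9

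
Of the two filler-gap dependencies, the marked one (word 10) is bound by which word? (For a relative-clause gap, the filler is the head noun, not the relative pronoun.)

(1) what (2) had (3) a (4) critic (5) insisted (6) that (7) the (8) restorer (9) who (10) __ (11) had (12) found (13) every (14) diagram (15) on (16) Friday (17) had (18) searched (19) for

The marked gap is inside the relative clause, the subject of "found".
Its filler is the head noun "restorer" (via "who"), at word 8.
(The other dependency links word 1 to a gap after word 19.)

8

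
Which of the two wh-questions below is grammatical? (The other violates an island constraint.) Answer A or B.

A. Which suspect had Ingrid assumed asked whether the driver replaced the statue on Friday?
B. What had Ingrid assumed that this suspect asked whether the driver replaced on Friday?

A

In B, the wh-phrase is extracted from inside a wh-island (introduced by "whether"), which blocks movement.
In A, the extraction path crosses only that-complement boundaries, which are transparent.
So A is grammatical.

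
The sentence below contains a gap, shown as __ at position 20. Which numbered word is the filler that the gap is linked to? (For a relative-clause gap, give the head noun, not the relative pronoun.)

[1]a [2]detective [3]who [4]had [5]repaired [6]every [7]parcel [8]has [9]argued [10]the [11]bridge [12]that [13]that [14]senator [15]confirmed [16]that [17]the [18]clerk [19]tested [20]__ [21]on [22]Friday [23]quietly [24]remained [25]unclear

The gap at 20 is the object of "tested", inside a relative clause.
The relative pronoun is "that" (word 12); it is bound by the head noun immediately before it.
Its filler is the head noun "bridge", at word 11.

11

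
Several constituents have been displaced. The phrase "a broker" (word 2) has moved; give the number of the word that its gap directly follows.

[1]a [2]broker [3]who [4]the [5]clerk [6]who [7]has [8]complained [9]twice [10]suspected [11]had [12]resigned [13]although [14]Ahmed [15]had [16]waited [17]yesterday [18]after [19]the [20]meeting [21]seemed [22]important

The displaced element is "a broker" (word 2).
It is linked across 1 clause boundary (Ø).
It functions as the subject of "resigned", so the gap sits immediately after word 10 ("suspected").
Base order: The clerk who has complained twice suspected that a broker had resigned although Ahmed had waited yesterday after the meeting.

10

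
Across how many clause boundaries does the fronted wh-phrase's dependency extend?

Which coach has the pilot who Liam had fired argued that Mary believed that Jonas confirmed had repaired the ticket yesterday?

"which coach" is extracted from the subject of "repaired".
Boundaries crossed, outermost first: [that], [that], [Ø] — 3 in total.

3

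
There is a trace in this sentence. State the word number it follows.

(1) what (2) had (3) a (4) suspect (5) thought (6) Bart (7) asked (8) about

The displaced element is "what" (word 1).
It is linked across 1 clause boundary (Ø).
It functions as the object of the preposition "about" of "asked", so the gap sits immediately after word 8 ("about").
Base order: A suspect had thought Bart asked about what.

8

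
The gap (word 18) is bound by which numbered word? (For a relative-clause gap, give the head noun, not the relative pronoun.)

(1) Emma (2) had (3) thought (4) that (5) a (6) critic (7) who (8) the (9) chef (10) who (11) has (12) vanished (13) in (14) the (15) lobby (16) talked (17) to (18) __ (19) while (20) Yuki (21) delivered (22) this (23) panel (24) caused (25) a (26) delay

6

The gap at 18 is the prepositional object of "talked", inside a relative clause.
The relative pronoun is "who" (word 7); it is bound by the head noun immediately before it.
Its filler is the head noun "critic", at word 6.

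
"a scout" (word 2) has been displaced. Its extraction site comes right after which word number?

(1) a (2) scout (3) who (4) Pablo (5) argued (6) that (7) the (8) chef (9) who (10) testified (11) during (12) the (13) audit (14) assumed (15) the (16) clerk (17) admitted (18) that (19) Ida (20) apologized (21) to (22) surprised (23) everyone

21

The displaced element is "a scout" (word 2).
It is linked across 3 clause boundaries (that → Ø → that).
It functions as the object of the preposition "to" of "apologized", so the gap sits immediately after word 21 ("to").
Base order: Pablo argued that the chef who testified during the audit assumed the clerk admitted that Ida apologized to a scout.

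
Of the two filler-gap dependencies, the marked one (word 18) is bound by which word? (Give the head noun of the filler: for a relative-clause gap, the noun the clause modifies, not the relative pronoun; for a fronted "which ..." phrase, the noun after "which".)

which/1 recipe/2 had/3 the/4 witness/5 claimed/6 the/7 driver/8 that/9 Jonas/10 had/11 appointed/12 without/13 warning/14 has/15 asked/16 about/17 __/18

2

The marked gap is the object of the preposition "about" of "asked".
Its filler is the fronted wh-phrase "which recipe", at word 2.
(The other dependency links word 8 to a gap after word 12.)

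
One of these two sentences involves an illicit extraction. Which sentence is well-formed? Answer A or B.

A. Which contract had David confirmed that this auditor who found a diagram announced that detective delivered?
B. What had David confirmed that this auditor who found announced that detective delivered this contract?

In B, the wh-phrase is extracted from inside a complex-NP island (relative clause) (introduced by "who"), which blocks movement.
In A, the extraction path crosses only that-complement boundaries, which are transparent.
So A is grammatical.

A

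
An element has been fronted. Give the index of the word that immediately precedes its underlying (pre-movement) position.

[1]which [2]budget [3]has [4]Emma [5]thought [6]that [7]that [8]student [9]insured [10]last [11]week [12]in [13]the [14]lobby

9

The displaced element is "which budget" (word 2).
It is linked across 1 clause boundary (that).
It functions as the direct object of "insured", so the gap sits immediately after word 9 ("insured").
Base order: Emma has thought that that student insured which budget last week in the lobby.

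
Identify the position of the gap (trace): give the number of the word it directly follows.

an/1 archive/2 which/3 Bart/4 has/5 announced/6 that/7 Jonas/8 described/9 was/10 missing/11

9

The displaced element is "an archive" (word 2).
It is linked across 1 clause boundary (that).
It functions as the direct object of "described", so the gap sits immediately after word 9 ("described").
Base order: Bart has announced that Jonas described an archive.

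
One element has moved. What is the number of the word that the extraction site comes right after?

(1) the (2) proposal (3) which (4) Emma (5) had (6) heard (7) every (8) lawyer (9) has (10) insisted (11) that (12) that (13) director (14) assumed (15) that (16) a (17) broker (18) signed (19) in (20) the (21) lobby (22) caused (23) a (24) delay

The displaced element is "the proposal" (word 2).
It is linked across 3 clause boundaries (Ø → that → that).
It functions as the direct object of "signed", so the gap sits immediately after word 18 ("signed").
Base order: Emma had heard every lawyer has insisted that that director assumed that a broker signed the proposal in the lobby.

18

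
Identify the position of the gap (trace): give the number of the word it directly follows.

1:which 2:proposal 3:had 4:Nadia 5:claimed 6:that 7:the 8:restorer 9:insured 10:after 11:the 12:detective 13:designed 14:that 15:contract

The displaced element is "which proposal" (word 2).
It is linked across 1 clause boundary (that).
It functions as the direct object of "insured", so the gap sits immediately after word 9 ("insured").
Base order: Nadia had claimed that the restorer insured which proposal after the detective designed that contract.

9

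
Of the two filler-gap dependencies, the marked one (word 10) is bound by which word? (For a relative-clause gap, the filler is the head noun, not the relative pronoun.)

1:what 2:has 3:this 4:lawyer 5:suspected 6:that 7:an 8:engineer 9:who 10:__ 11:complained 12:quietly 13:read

8

The marked gap is inside the relative clause, the subject of "complained".
Its filler is the head noun "engineer" (via "who"), at word 8.
(The other dependency links word 1 to a gap after word 13.)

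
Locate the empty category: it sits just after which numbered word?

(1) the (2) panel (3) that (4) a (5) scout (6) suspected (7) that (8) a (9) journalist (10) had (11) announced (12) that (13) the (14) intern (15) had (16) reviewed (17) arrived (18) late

The displaced element is "the panel" (word 2).
It is linked across 2 clause boundaries (that → that).
It functions as the direct object of "reviewed", so the gap sits immediately after word 16 ("reviewed").
Base order: A scout suspected that a journalist had announced that the intern had reviewed the panel.

16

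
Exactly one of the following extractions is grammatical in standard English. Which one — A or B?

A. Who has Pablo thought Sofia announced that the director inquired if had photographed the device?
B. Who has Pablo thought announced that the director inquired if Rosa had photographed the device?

B

In A, the wh-phrase is extracted from inside a wh-island (introduced by "if"), which blocks movement.
In B, the extraction path crosses only that-complement boundaries, which are transparent.
So B is grammatical.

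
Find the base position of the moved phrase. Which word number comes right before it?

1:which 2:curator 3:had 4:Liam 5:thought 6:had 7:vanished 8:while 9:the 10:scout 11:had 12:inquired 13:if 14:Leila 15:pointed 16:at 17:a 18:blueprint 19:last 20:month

The displaced element is "which curator" (word 2).
It is linked across 1 clause boundary (Ø).
It functions as the subject of "vanished", so the gap sits immediately after word 5 ("thought").
Base order: Liam had thought that which curator had vanished while the scout had inquired if Leila pointed at a blueprint last month.

5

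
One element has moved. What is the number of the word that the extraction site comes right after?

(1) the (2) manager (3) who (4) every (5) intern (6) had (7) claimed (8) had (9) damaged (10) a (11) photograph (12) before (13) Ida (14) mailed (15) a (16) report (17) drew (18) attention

7

The displaced element is "the manager" (word 2).
It is linked across 1 clause boundary (Ø).
It functions as the subject of "damaged", so the gap sits immediately after word 7 ("claimed").
Base order: Every intern had claimed the manager had damaged a photograph before Ida mailed a report.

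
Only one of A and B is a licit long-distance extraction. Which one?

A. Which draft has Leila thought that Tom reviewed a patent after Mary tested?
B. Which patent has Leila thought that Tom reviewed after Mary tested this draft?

In A, the wh-phrase is extracted from inside an adjunct island (introduced by "after"), which blocks movement.
In B, the extraction path crosses only that-complement boundaries, which are transparent.
So B is grammatical.

B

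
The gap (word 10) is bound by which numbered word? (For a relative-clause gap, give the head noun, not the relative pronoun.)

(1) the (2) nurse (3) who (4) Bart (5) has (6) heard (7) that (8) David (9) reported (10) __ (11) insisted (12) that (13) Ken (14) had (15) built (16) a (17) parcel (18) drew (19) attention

2

The gap at 10 is the subject of "insisted", inside a relative clause.
The relative pronoun is "who" (word 3); it is bound by the head noun immediately before it.
Its filler is the head noun "nurse", at word 2.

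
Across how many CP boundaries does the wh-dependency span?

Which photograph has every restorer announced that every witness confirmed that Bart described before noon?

"which photograph" is extracted from the object of "described".
Boundaries crossed, outermost first: [that], [that] — 2 in total.

2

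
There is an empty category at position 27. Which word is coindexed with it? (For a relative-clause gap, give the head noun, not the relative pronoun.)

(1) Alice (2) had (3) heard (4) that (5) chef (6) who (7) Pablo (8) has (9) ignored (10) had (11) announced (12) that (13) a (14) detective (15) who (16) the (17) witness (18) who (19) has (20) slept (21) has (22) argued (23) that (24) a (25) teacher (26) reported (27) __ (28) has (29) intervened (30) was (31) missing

The gap at 27 is the subject of "intervened", inside a relative clause.
The relative pronoun is "who" (word 15); it is bound by the head noun immediately before it.
Its filler is the head noun "detective", at word 14.

14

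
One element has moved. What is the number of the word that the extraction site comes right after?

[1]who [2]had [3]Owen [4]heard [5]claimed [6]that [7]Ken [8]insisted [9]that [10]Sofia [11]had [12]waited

4

The displaced element is "who" (word 1).
It is linked across 1 clause boundary (Ø).
It functions as the subject of "claimed", so the gap sits immediately after word 4 ("heard").
Base order: Owen had heard who claimed that Ken insisted that Sofia had waited.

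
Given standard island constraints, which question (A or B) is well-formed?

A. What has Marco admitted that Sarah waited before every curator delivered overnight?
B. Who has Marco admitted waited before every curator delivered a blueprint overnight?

In A, the wh-phrase is extracted from inside an adjunct island (introduced by "before"), which blocks movement.
In B, the extraction path crosses only that-complement boundaries, which are transparent.
So B is grammatical.

B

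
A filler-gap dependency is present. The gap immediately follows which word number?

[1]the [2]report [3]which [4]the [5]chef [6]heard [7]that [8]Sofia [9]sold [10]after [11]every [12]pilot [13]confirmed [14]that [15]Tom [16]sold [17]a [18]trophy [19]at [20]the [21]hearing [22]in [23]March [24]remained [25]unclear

9

The displaced element is "the report" (word 2).
It is linked across 1 clause boundary (that).
It functions as the direct object of "sold", so the gap sits immediately after word 9 ("sold").
Base order: The chef heard that Sofia sold the report after every pilot confirmed that Tom sold a trophy at the hearing in March.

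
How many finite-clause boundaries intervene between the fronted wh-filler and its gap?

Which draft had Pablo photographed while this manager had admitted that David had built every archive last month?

"which draft" originates inside the matrix clause — no clause boundary is crossed.

0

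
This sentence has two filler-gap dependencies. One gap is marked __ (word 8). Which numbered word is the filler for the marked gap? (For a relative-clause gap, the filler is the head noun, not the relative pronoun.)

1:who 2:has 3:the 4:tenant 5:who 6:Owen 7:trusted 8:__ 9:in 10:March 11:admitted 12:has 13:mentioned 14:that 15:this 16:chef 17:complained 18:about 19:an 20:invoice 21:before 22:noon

4

The marked gap is inside the relative clause, the direct object of "trusted".
Its filler is the head noun "tenant" (via "who"), at word 4.
(The other dependency links word 1 to a gap after word 11.)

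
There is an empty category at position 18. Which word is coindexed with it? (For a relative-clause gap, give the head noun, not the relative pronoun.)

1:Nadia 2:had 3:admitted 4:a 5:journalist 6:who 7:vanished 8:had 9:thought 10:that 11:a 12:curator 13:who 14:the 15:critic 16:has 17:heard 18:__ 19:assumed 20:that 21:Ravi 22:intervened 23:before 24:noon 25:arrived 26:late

The gap at 18 is the subject of "assumed", inside a relative clause.
The relative pronoun is "who" (word 13); it is bound by the head noun immediately before it.
Its filler is the head noun "curator", at word 12.

12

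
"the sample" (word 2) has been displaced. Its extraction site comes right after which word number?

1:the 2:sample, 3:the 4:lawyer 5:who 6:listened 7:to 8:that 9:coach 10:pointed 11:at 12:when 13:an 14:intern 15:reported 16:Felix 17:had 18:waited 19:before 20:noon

11

The displaced element is "the sample" (word 2).
It functions as the object of the preposition "at" of "pointed", so the gap sits immediately after word 11 ("at").
Base order: The lawyer who listened to that coach pointed at the sample when an intern reported Felix had waited before noon.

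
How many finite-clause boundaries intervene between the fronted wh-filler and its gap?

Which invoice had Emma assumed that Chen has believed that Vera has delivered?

"which invoice" is extracted from the object of "delivered".
Boundaries crossed, outermost first: [that], [that] — 2 in total.

2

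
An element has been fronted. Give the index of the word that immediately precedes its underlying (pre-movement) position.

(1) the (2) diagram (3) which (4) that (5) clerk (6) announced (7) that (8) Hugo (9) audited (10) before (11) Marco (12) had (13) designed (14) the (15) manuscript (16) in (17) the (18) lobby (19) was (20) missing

The displaced element is "the diagram" (word 2).
It is linked across 1 clause boundary (that).
It functions as the direct object of "audited", so the gap sits immediately after word 9 ("audited").
Base order: That clerk announced that Hugo audited the diagram before Marco had designed the manuscript in the lobby.

9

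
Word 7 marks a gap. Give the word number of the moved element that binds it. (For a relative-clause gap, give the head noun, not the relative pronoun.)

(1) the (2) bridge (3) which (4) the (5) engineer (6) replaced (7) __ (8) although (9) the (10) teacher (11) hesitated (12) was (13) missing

2

The gap at 7 is the object of "replaced", inside a relative clause.
The relative pronoun is "which" (word 3); it is bound by the head noun immediately before it.
Its filler is the head noun "bridge", at word 2.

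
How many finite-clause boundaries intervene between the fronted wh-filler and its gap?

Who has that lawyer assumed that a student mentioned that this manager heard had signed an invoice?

3

"who" is extracted from the subject of "signed".
Boundaries crossed, outermost first: [that], [that], [Ø] — 3 in total.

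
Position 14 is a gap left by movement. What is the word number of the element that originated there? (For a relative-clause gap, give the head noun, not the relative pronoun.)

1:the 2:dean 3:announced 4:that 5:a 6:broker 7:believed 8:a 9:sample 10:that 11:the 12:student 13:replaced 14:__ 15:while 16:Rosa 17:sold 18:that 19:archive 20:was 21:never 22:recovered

The gap at 14 is the object of "replaced", inside a relative clause.
The relative pronoun is "that" (word 10); it is bound by the head noun immediately before it.
Its filler is the head noun "sample", at word 9.

9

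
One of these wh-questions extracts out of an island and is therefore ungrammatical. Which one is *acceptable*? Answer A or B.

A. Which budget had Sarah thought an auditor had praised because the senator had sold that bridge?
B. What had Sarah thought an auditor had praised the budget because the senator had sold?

A

In B, the wh-phrase is extracted from inside an adjunct island (introduced by "because"), which blocks movement.
In A, the extraction path crosses only that-complement boundaries, which are transparent.
So A is grammatical.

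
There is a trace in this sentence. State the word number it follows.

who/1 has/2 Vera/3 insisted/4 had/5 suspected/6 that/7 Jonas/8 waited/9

The displaced element is "who" (word 1).
It is linked across 1 clause boundary (Ø).
It functions as the subject of "suspected", so the gap sits immediately after word 4 ("insisted").
Base order: Vera has insisted that who had suspected that Jonas waited.

4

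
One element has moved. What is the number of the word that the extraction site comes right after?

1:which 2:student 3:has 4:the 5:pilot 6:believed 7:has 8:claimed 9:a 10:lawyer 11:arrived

The displaced element is "which student" (word 2).
It is linked across 1 clause boundary (Ø).
It functions as the subject of "claimed", so the gap sits immediately after word 6 ("believed").
Base order: The pilot has believed that which student has claimed a lawyer arrived.

6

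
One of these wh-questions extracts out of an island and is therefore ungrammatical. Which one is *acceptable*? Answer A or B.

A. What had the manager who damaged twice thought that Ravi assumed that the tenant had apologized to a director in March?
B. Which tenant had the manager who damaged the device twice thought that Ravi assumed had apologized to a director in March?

B

In A, the wh-phrase is extracted from inside a complex-NP island (relative clause) (introduced by "who"), which blocks movement.
In B, the extraction path crosses only that-complement boundaries, which are transparent.
So B is grammatical.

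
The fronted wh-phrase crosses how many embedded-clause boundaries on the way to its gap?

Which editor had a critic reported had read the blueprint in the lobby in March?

"which editor" is extracted from the subject of "read".
Boundaries crossed, outermost first: [Ø] — 1 in total.

1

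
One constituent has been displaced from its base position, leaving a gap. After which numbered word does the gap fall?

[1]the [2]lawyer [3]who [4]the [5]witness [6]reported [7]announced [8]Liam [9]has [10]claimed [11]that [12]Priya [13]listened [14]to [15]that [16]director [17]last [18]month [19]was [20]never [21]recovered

The displaced element is "the lawyer" (word 2).
It is linked across 1 clause boundary (Ø).
It functions as the subject of "announced", so the gap sits immediately after word 6 ("reported").
Base order: The witness reported that the lawyer announced Liam has claimed that Priya listened to that director last month.

6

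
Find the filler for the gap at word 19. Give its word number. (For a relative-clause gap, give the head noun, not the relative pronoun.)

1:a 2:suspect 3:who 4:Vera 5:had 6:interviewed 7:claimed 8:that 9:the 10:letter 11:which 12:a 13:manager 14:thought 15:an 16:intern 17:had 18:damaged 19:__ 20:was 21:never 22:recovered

10

The gap at 19 is the object of "damaged", inside a relative clause.
The relative pronoun is "which" (word 11); it is bound by the head noun immediately before it.
Its filler is the head noun "letter", at word 10.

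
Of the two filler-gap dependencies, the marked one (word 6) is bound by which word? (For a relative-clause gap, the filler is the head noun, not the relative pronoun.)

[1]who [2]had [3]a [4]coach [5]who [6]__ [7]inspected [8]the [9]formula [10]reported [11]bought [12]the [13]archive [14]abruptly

4

The marked gap is inside the relative clause, the subject of "inspected".
Its filler is the head noun "coach" (via "who"), at word 4.
(The other dependency links word 1 to a gap after word 10.)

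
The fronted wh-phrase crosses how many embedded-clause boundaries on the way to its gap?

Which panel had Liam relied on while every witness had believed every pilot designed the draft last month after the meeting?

0

"which panel" originates inside the matrix clause — no clause boundary is crossed.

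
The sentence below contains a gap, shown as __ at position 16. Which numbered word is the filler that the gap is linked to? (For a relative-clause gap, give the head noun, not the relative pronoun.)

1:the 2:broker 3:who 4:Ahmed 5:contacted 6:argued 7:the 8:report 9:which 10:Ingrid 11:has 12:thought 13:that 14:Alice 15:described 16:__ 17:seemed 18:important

8

The gap at 16 is the object of "described", inside a relative clause.
The relative pronoun is "which" (word 9); it is bound by the head noun immediately before it.
Its filler is the head noun "report", at word 8.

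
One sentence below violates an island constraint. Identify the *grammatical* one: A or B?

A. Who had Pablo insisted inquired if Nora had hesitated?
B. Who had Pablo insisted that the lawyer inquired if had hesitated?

A

In B, the wh-phrase is extracted from inside a wh-island (introduced by "if"), which blocks movement.
In A, the extraction path crosses only that-complement boundaries, which are transparent.
So A is grammatical.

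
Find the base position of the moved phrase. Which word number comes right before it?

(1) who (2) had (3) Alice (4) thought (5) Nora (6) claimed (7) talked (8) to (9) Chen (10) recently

The displaced element is "who" (word 1).
It is linked across 2 clause boundaries (Ø → Ø).
It functions as the subject of "talked", so the gap sits immediately after word 6 ("claimed").
Base order: Alice had thought Nora claimed that who talked to Chen recently.

6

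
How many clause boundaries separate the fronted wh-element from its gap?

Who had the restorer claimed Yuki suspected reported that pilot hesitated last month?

2

"who" is extracted from the subject of "reported".
Boundaries crossed, outermost first: [Ø], [Ø] — 2 in total.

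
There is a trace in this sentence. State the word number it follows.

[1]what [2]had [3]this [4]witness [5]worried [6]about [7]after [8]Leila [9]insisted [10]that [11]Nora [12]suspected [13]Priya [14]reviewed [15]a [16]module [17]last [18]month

6

The displaced element is "what" (word 1).
It functions as the object of the preposition "about" of "worried", so the gap sits immediately after word 6 ("about").
Base order: This witness had worried about what after Leila insisted that Nora suspected Priya reviewed a module last month.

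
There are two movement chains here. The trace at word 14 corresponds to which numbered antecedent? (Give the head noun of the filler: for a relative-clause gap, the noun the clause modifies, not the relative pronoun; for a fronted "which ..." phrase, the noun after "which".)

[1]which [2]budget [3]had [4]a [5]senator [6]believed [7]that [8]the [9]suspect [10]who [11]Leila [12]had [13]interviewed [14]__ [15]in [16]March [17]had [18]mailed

The marked gap is inside the relative clause, the direct object of "interviewed".
Its filler is the head noun "suspect" (via "who"), at word 9.
(The other dependency links word 2 to a gap after word 18.)

9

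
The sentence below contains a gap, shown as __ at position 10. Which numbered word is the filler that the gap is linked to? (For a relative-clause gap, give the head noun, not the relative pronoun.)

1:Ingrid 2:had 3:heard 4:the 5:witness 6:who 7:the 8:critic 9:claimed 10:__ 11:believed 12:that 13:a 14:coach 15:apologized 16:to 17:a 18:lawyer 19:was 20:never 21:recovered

The gap at 10 is the subject of "believed", inside a relative clause.
The relative pronoun is "who" (word 6); it is bound by the head noun immediately before it.
Its filler is the head noun "witness", at word 5.

5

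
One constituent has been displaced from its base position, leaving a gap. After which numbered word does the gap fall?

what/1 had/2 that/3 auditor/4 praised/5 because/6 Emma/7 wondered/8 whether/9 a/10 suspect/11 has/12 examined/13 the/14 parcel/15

5

The displaced element is "what" (word 1).
It functions as the direct object of "praised", so the gap sits immediately after word 5 ("praised").
Base order: That auditor had praised what because Emma wondered whether a suspect has examined the parcel.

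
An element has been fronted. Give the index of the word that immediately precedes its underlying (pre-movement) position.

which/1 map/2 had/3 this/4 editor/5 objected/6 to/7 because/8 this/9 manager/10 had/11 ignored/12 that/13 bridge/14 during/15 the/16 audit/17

The displaced element is "which map" (word 2).
It functions as the object of the preposition "to" of "objected", so the gap sits immediately after word 7 ("to").
Base order: This editor had objected to which map because this manager had ignored that bridge during the audit.

7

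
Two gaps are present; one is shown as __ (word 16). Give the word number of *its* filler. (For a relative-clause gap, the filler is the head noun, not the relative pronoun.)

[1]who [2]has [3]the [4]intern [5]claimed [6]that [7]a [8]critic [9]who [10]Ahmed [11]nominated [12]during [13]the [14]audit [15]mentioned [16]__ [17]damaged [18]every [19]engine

1

The marked gap is the subject of "damaged".
Its filler is the fronted wh-phrase "who", at word 1.
(The other dependency links word 8 to a gap after word 11.)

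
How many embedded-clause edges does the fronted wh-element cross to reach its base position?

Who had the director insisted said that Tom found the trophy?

1

"who" is extracted from the subject of "said".
Boundaries crossed, outermost first: [Ø] — 1 in total.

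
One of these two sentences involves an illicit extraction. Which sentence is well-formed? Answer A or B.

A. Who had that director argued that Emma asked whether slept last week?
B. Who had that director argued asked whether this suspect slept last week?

B

In A, the wh-phrase is extracted from inside a wh-island (introduced by "whether"), which blocks movement.
In B, the extraction path crosses only that-complement boundaries, which are transparent.
So B is grammatical.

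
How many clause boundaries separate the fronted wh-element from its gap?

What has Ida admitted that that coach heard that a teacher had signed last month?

2

"what" is extracted from the object of "signed".
Boundaries crossed, outermost first: [that], [that] — 2 in total.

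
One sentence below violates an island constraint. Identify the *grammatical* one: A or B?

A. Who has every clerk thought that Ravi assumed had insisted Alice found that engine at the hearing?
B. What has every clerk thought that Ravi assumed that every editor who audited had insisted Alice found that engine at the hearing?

In B, the wh-phrase is extracted from inside a complex-NP island (relative clause) (introduced by "who"), which blocks movement.
In A, the extraction path crosses only that-complement boundaries, which are transparent.
So A is grammatical.

A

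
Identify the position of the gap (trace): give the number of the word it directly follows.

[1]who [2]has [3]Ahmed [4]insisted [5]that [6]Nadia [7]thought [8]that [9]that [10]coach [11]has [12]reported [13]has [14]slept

The displaced element is "who" (word 1).
It is linked across 3 clause boundaries (that → that → Ø).
It functions as the subject of "slept", so the gap sits immediately after word 12 ("reported").
Base order: Ahmed has insisted that Nadia thought that that coach has reported that who has slept.

12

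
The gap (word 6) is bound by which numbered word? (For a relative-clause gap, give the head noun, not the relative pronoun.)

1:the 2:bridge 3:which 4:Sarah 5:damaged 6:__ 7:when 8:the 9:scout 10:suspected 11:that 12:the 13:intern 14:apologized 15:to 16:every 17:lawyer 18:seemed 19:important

2

The gap at 6 is the object of "damaged", inside a relative clause.
The relative pronoun is "which" (word 3); it is bound by the head noun immediately before it.
Its filler is the head noun "bridge", at word 2.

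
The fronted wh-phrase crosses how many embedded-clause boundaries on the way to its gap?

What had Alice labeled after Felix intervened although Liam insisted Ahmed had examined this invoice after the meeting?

0

"what" originates inside the matrix clause — no clause boundary is crossed.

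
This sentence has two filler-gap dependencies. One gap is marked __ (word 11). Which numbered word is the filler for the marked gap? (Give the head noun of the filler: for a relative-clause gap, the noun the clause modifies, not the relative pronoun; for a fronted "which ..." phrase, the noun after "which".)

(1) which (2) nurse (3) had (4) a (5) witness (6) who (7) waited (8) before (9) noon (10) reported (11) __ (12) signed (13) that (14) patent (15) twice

2

The marked gap is the subject of "signed".
Its filler is the fronted wh-phrase "which nurse", at word 2.
(The other dependency links word 5 to a gap after word 6.)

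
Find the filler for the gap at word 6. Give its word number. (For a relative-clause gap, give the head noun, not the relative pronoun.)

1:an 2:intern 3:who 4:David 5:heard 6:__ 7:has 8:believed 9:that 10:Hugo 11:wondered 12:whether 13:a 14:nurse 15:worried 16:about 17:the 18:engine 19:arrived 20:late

The gap at 6 is the subject of "believed", inside a relative clause.
The relative pronoun is "who" (word 3); it is bound by the head noun immediately before it.
Its filler is the head noun "intern", at word 2.

2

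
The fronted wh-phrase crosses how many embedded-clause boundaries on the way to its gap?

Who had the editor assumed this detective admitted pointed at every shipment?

"who" is extracted from the subject of "pointed".
Boundaries crossed, outermost first: [Ø], [Ø] — 2 in total.

2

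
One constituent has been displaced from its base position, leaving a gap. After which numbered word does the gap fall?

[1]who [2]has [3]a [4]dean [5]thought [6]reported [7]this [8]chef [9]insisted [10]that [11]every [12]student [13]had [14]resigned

5

The displaced element is "who" (word 1).
It is linked across 1 clause boundary (Ø).
It functions as the subject of "reported", so the gap sits immediately after word 5 ("thought").
Base order: A dean has thought that who reported this chef insisted that every student had resigned.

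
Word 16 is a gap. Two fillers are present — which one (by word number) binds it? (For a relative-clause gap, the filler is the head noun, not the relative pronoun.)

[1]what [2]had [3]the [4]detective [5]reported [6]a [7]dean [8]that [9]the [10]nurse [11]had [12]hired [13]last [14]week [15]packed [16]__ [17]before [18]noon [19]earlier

1

The marked gap is the direct object of "packed".
Its filler is the fronted wh-phrase "what", at word 1.
(The other dependency links word 7 to a gap after word 12.)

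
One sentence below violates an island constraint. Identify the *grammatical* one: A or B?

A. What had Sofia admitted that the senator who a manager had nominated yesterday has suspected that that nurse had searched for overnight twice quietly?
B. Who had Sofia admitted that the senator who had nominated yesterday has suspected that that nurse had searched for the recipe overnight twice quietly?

In B, the wh-phrase is extracted from inside a complex-NP island (relative clause) (introduced by "who"), which blocks movement.
In A, the extraction path crosses only that-complement boundaries, which are transparent.
So A is grammatical.

A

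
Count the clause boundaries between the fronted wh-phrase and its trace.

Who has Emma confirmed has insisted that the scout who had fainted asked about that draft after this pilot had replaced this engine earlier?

"who" is extracted from the subject of "insisted".
Boundaries crossed, outermost first: [Ø] — 1 in total.

1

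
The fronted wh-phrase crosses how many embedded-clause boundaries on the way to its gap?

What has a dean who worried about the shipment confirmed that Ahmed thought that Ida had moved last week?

"what" is extracted from the object of "moved".
Boundaries crossed, outermost first: [that], [that] — 2 in total.

2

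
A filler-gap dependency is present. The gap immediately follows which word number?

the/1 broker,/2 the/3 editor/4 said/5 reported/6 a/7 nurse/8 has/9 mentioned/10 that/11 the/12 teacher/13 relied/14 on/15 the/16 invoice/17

5

The displaced element is "the broker" (word 2).
It is linked across 1 clause boundary (Ø).
It functions as the subject of "reported", so the gap sits immediately after word 5 ("said").
Base order: The editor said that the broker reported a nurse has mentioned that the teacher relied on the invoice.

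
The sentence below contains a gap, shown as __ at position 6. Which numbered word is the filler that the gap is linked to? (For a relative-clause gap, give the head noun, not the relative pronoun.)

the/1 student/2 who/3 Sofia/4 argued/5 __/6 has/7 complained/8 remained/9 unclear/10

2

The gap at 6 is the subject of "complained", inside a relative clause.
The relative pronoun is "who" (word 3); it is bound by the head noun immediately before it.
Its filler is the head noun "student", at word 2.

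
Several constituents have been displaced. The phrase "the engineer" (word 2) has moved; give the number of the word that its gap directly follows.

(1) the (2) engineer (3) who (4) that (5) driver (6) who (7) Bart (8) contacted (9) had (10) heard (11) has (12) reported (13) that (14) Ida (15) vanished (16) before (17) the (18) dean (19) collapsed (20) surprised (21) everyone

10

The displaced element is "the engineer" (word 2).
It is linked across 1 clause boundary (Ø).
It functions as the subject of "reported", so the gap sits immediately after word 10 ("heard").
Base order: That driver who Bart contacted had heard that the engineer has reported that Ida vanished before the dean collapsed.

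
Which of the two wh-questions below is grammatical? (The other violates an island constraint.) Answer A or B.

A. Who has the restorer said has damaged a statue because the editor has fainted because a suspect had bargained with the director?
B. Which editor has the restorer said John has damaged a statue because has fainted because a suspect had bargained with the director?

A

In B, the wh-phrase is extracted from inside an adjunct island (introduced by "because"), which blocks movement.
In A, the extraction path crosses only that-complement boundaries, which are transparent.
So A is grammatical.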